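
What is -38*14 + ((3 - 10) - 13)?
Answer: -552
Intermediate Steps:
-38*14 + ((3 - 10) - 13) = -532 + (-7 - 13) = -532 - 20 = -552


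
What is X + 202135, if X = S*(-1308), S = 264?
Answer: -143177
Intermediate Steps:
X = -345312 (X = 264*(-1308) = -345312)
X + 202135 = -345312 + 202135 = -143177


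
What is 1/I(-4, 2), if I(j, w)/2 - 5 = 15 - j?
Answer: 1/48 ≈ 0.020833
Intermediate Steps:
I(j, w) = 40 - 2*j (I(j, w) = 10 + 2*(15 - j) = 10 + (30 - 2*j) = 40 - 2*j)
1/I(-4, 2) = 1/(40 - 2*(-4)) = 1/(40 + 8) = 1/48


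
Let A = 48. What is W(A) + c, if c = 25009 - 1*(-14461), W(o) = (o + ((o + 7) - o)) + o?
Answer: 39573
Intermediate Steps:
W(o) = 7 + 2*o (W(o) = (o + ((7 + o) - o)) + o = (o + 7) + o = (7 + o) + o = 7 + 2*o)
c = 39470 (c = 25009 + 14461 = 39470)
W(A) + c = (7 + 2*48) + 39470 = (7 + 96) + 39470 = 103 + 39470 = 39573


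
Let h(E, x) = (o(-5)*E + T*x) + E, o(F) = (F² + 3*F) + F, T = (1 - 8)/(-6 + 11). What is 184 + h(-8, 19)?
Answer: 547/5 ≈ 109.40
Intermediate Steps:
T = -7/5 ≈ -1.4000
o(F) = F² + 4*F
h(E, x) = 6*E - 7*x/5 (h(E, x) = ((-5*(4 - 5))*E - 7*x/5) + E = ((-5*(-1))*E - 7*x/5) + E = (5*E - 7*x/5) + E = 6*E - 7*x/5)
184 + h(-8, 19) = 184 + (6*(-8) - 7/5*19) = 184 + (-48 - 133/5) = 184 - 373/5 = 547/5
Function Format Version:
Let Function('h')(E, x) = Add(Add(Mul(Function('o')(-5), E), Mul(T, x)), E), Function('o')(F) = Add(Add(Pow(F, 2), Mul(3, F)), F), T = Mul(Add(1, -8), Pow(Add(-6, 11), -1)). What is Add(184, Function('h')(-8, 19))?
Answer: Rational(547, 5) ≈ 109.40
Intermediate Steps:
T = Rational(-7, 5) (T = Mul(-7, Pow(5, -1)) = Mul(-7, Rational(1, 5)) = Rational(-7, 5) ≈ -1.4000)
Function('o')(F) = Add(Pow(F, 2), Mul(4, F))
Function('h')(E, x) = Add(Mul(6, E), Mul(Rational(-7, 5), x)) (Function('h')(E, x) = Add(Add(Mul(Mul(-5, Add(4, -5)), E), Mul(Rational(-7, 5), x)), E) = Add(Add(Mul(Mul(-5, -1), E), Mul(Rational(-7, 5), x)), E) = Add(Add(Mul(5, E), Mul(Rational(-7, 5), x)), E) = Add(Mul(6, E), Mul(Rational(-7, 5), x)))
Add(184, Function('h')(-8, 19)) = Add(184, Add(Mul(6, -8), Mul(Rational(-7, 5), 19))) = Add(184, Add(-48, Rational(-133, 5))) = Add(184, Rational(-373, 5)) = Rational(547, 5)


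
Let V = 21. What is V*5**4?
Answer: 13125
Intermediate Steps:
V*5**4 = 21*5**4 = 21*625 = 13125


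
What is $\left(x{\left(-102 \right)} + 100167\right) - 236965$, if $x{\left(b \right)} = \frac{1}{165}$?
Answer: $- \frac{22571669}{165} \approx -1.368 \cdot 10^{5}$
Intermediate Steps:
$x{\left(b \right)} = \frac{1}{165}$
$\left(x{\left(-102 \right)} + 100167\right) - 236965 = \left(\frac{1}{165} + 100167\right) - 236965 = \frac{16527556}{165} - 236965 = - \frac{22571669}{165}$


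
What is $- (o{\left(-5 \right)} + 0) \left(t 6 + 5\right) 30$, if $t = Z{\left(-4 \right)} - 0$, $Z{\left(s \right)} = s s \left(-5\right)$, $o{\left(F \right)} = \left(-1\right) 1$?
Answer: $-14250$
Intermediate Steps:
$o{\left(F \right)} = -1$
$Z{\left(s \right)} = - 5 s^{2}$ ($Z{\left(s \right)} = s^{2} \left(-5\right) = - 5 s^{2}$)
$t = -80$ ($t = - 5 \left(-4\right)^{2} - 0 = \left(-5\right) 16 + 0 = -80 + 0 = -80$)
$- (o{\left(-5 \right)} + 0) \left(t 6 + 5\right) 30 = - (-1 + 0) \left(\left(-80\right) 6 + 5\right) 30 = \left(-1\right) \left(-1\right) \left(-480 + 5\right) 30 = 1 \left(-475\right) 30 = \left(-475\right) 30 = -14250$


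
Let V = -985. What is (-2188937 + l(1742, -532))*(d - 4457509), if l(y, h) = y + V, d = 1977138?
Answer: 5427498214780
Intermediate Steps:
l(y, h) = -985 + y (l(y, h) = y - 985 = -985 + y)
(-2188937 + l(1742, -532))*(d - 4457509) = (-2188937 + (-985 + 1742))*(1977138 - 4457509) = (-2188937 + 757)*(-2480371) = -2188180*(-2480371) = 5427498214780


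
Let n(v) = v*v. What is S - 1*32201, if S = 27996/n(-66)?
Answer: -11686630/363 ≈ -32195.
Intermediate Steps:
n(v) = v²
S = 2333/363 (S = 27996/((-66)²) = 27996/4356 = 27996*(1/4356) = 2333/363 ≈ 6.4270)
S - 1*32201 = 2333/363 - 1*32201 = 2333/363 - 32201 = -11686630/363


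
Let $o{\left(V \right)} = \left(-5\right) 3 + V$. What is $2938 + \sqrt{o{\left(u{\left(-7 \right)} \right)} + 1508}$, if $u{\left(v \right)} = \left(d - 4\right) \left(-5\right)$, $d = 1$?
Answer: $2938 + 2 \sqrt{377} \approx 2976.8$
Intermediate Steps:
$u{\left(v \right)} = 15$ ($u{\left(v \right)} = \left(1 - 4\right) \left(-5\right) = \left(-3\right) \left(-5\right) = 15$)
$o{\left(V \right)} = -15 + V$
$2938 + \sqrt{o{\left(u{\left(-7 \right)} \right)} + 1508} = 2938 + \sqrt{\left(-15 + 15\right) + 1508} = 2938 + \sqrt{0 + 1508} = 2938 + \sqrt{1508} = 2938 + 2 \sqrt{377}$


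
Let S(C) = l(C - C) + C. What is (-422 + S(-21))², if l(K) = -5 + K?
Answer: 200704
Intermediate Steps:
S(C) = -5 + C (S(C) = (-5 + (C - C)) + C = (-5 + 0) + C = -5 + C)
(-422 + S(-21))² = (-422 + (-5 - 21))² = (-422 - 26)² = (-448)² = 200704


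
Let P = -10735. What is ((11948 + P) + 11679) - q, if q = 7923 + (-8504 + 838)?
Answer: 12635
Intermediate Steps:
q = 257 (q = 7923 - 7666 = 257)
((11948 + P) + 11679) - q = ((11948 - 10735) + 11679) - 1*257 = (1213 + 11679) - 257 = 12892 - 257 = 12635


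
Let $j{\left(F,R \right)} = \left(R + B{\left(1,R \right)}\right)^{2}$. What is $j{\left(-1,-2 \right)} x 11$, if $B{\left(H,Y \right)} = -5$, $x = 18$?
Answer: $9702$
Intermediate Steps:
$j{\left(F,R \right)} = \left(-5 + R\right)^{2}$ ($j{\left(F,R \right)} = \left(R - 5\right)^{2} = \left(-5 + R\right)^{2}$)
$j{\left(-1,-2 \right)} x 11 = \left(-5 - 2\right)^{2} \cdot 18 \cdot 11 = \left(-7\right)^{2} \cdot 18 \cdot 11 = 49 \cdot 18 \cdot 11 = 882 \cdot 11 = 9702$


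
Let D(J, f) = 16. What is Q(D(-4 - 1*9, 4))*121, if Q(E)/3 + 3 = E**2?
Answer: 91839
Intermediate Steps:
Q(E) = -9 + 3*E**2
Q(D(-4 - 1*9, 4))*121 = (-9 + 3*16**2)*121 = (-9 + 3*256)*121 = (-9 + 768)*121 = 759*121 = 91839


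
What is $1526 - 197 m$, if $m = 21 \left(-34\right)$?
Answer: $142184$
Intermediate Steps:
$m = -714$
$1526 - 197 m = 1526 - -140658 = 1526 + 140658 = 142184$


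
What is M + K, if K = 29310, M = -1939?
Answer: 27371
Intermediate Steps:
M + K = -1939 + 29310 = 27371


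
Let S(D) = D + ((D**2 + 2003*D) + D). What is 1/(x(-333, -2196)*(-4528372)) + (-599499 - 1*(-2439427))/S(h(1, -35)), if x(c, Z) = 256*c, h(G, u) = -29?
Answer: -88784496626966533/2765166242761728 ≈ -32.108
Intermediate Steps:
S(D) = D**2 + 2005*D (S(D) = D + (D**2 + 2004*D) = D**2 + 2005*D)
1/(x(-333, -2196)*(-4528372)) + (-599499 - 1*(-2439427))/S(h(1, -35)) = 1/((256*(-333))*(-4528372)) + (-599499 - 1*(-2439427))/((-29*(2005 - 29))) = -1/4528372/(-85248) + (-599499 + 2439427)/((-29*1976)) = -1/85248*(-1/4528372) + 1839928/(-57304) = 1/386034656256 + 1839928*(-1/57304) = 1/386034656256 - 229991/7163 = -88784496626966533/2765166242761728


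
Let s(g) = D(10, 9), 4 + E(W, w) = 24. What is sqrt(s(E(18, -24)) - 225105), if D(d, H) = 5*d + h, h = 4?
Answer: I*sqrt(225051) ≈ 474.4*I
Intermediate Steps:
E(W, w) = 20 (E(W, w) = -4 + 24 = 20)
D(d, H) = 4 + 5*d (D(d, H) = 5*d + 4 = 4 + 5*d)
s(g) = 54 (s(g) = 4 + 5*10 = 4 + 50 = 54)
sqrt(s(E(18, -24)) - 225105) = sqrt(54 - 225105) = sqrt(-225051) = I*sqrt(225051)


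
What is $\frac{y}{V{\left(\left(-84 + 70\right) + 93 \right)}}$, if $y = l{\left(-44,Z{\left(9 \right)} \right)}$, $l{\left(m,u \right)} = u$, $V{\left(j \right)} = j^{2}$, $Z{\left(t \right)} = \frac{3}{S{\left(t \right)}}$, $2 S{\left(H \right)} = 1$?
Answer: $\frac{6}{6241} \approx 0.00096138$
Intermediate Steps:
$S{\left(H \right)} = \frac{1}{2}$ ($S{\left(H \right)} = \frac{1}{2} \cdot 1 = \frac{1}{2}$)
$Z{\left(t \right)} = 6$ ($Z{\left(t \right)} = 3 \frac{1}{\frac{1}{2}} = 3 \cdot 2 = 6$)
$y = 6$
$\frac{y}{V{\left(\left(-84 + 70\right) + 93 \right)}} = \frac{6}{\left(\left(-84 + 70\right) + 93\right)^{2}} = \frac{6}{\left(-14 + 93\right)^{2}} = \frac{6}{79^{2}} = \frac{6}{6241}$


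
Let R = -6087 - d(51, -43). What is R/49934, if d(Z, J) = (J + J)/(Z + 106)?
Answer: -955573/7839638 ≈ -0.12189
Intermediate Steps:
d(Z, J) = 2*J/(106 + Z) (d(Z, J) = (2*J)/(106 + Z) = 2*J/(106 + Z))
R = -955573/157 (R = -6087 - 2*(-43)/(106 + 51) = -6087 - 2*(-43)/157 = -6087 - 1*(-86/157) = -6087 + 86/157 = -955573/157 ≈ -6086.5)
R/49934 = -955573/157/49934 = -955573/157*1/49934 = -955573/7839638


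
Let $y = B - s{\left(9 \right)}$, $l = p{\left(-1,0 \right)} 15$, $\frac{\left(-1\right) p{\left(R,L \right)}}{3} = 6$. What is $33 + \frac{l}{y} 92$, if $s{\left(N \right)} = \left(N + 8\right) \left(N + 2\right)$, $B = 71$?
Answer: $\frac{7167}{29} \approx 247.14$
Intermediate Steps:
$p{\left(R,L \right)} = -18$ ($p{\left(R,L \right)} = \left(-3\right) 6 = -18$)
$l = -270$ ($l = \left(-18\right) 15 = -270$)
$s{\left(N \right)} = \left(2 + N\right) \left(8 + N\right)$ ($s{\left(N \right)} = \left(8 + N\right) \left(2 + N\right) = \left(2 + N\right) \left(8 + N\right)$)
$y = -116$ ($y = 71 - \left(16 + 9^{2} + 10 \cdot 9\right) = 71 - \left(16 + 81 + 90\right) = 71 - 187 = -116$)
$33 + \frac{l}{y} 92 = 33 + - \frac{270}{-116} \cdot 92 = 33 + \left(-270\right) \left(- \frac{1}{116}\right) 92 = 33 + \frac{135}{58} \cdot 92 = 33 + \frac{6210}{29} = \frac{7167}{29}$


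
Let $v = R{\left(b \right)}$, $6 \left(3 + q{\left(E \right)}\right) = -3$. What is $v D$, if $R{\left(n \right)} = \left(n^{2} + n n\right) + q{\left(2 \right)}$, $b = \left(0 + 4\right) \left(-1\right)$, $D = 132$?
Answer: $3762$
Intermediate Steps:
$q{\left(E \right)} = - \frac{7}{2}$ ($q{\left(E \right)} = -3 + \frac{1}{6} \left(-3\right) = -3 - \frac{1}{2} = - \frac{7}{2}$)
$b = -4$ ($b = 4 \left(-1\right) = -4$)
$R{\left(n \right)} = - \frac{7}{2} + 2 n^{2}$ ($R{\left(n \right)} = \left(n^{2} + n n\right) - \frac{7}{2} = \left(n^{2} + n^{2}\right) - \frac{7}{2} = 2 n^{2} - \frac{7}{2} = - \frac{7}{2} + 2 n^{2}$)
$v = \frac{57}{2}$ ($v = - \frac{7}{2} + 2 \left(-4\right)^{2} = - \frac{7}{2} + 2 \cdot 16 = - \frac{7}{2} + 32 = \frac{57}{2} \approx 28.5$)
$v D = \frac{57}{2} \cdot 132 = 3762$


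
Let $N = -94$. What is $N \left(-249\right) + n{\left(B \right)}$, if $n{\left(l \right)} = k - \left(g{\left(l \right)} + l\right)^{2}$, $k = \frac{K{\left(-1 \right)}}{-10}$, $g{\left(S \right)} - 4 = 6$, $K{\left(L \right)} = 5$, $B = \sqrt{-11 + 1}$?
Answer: $\frac{46631}{2} - 20 i \sqrt{10} \approx 23316.0 - 63.246 i$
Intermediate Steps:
$B = i \sqrt{10}$ ($B = \sqrt{-10} = i \sqrt{10} \approx 3.1623 i$)
$g{\left(S \right)} = 10$ ($g{\left(S \right)} = 4 + 6 = 10$)
$k = - \frac{1}{2}$ ($k = \frac{5}{-10} = 5 \left(- \frac{1}{10}\right) = - \frac{1}{2} \approx -0.5$)
$n{\left(l \right)} = - \frac{1}{2} - \left(10 + l\right)^{2}$
$N \left(-249\right) + n{\left(B \right)} = \left(-94\right) \left(-249\right) - \left(\frac{1}{2} + \left(10 + i \sqrt{10}\right)^{2}\right) = 23406 - \left(\frac{1}{2} + \left(10 + i \sqrt{10}\right)^{2}\right) = \frac{46811}{2} - \left(10 + i \sqrt{10}\right)^{2}$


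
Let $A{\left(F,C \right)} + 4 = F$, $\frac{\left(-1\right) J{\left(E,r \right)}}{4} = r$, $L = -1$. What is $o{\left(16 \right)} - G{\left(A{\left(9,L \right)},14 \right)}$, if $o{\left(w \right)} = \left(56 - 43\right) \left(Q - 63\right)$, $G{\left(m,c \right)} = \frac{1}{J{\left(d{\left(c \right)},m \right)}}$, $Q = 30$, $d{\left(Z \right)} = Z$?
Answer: $- \frac{8579}{20} \approx -428.95$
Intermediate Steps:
$J{\left(E,r \right)} = - 4 r$
$A{\left(F,C \right)} = -4 + F$
$G{\left(m,c \right)} = - \frac{1}{4 m}$ ($G{\left(m,c \right)} = \frac{1}{\left(-4\right) m} = - \frac{1}{4 m}$)
$o{\left(w \right)} = -429$ ($o{\left(w \right)} = \left(56 - 43\right) \left(30 - 63\right) = 13 \left(-33\right) = -429$)
$o{\left(16 \right)} - G{\left(A{\left(9,L \right)},14 \right)} = -429 - - \frac{1}{4 \left(-4 + 9\right)} = -429 - - \frac{1}{4 \cdot 5} = -429 - \left(- \frac{1}{4}\right) \frac{1}{5} = -429 - - \frac{1}{20} = -429 + \frac{1}{20} = - \frac{8579}{20}$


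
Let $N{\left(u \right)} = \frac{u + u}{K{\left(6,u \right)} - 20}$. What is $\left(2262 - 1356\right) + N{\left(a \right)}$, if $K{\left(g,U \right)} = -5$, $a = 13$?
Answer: $\frac{22624}{25} \approx 904.96$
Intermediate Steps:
$N{\left(u \right)} = - \frac{2 u}{25}$ ($N{\left(u \right)} = \frac{u + u}{-5 - 20} = \frac{2 u}{-25} = 2 u \left(- \frac{1}{25}\right) = - \frac{2 u}{25}$)
$\left(2262 - 1356\right) + N{\left(a \right)} = \left(2262 - 1356\right) - \frac{26}{25} = 906 - \frac{26}{25} = \frac{22624}{25}$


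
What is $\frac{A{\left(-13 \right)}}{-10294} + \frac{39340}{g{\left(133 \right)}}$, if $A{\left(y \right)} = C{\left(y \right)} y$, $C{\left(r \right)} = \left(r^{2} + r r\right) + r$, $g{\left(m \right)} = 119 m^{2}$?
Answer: $\frac{1328364705}{3095539622} \approx 0.42912$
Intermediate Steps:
$C{\left(r \right)} = r + 2 r^{2}$ ($C{\left(r \right)} = \left(r^{2} + r^{2}\right) + r = 2 r^{2} + r = r + 2 r^{2}$)
$A{\left(y \right)} = y^{2} \left(1 + 2 y\right)$ ($A{\left(y \right)} = y \left(1 + 2 y\right) y = y^{2} \left(1 + 2 y\right)$)
$\frac{A{\left(-13 \right)}}{-10294} + \frac{39340}{g{\left(133 \right)}} = \frac{\left(-13\right)^{2} \left(1 + 2 \left(-13\right)\right)}{-10294} + \frac{39340}{119 \cdot 133^{2}} = 169 \left(1 - 26\right) \left(- \frac{1}{10294}\right) + \frac{39340}{119 \cdot 17689} = 169 \left(-25\right) \left(- \frac{1}{10294}\right) + \frac{39340}{2104991} = \left(-4225\right) \left(- \frac{1}{10294}\right) + 39340 \cdot \frac{1}{2104991} = \frac{4225}{10294} + \frac{5620}{300713} = \frac{1328364705}{3095539622}$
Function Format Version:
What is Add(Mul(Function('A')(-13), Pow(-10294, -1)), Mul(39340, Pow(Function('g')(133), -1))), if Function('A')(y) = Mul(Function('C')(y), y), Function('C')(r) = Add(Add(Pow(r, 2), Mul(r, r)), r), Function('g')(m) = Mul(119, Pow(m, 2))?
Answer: Rational(1328364705, 3095539622) ≈ 0.42912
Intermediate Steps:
Function('C')(r) = Add(r, Mul(2, Pow(r, 2))) (Function('C')(r) = Add(Add(Pow(r, 2), Pow(r, 2)), r) = Add(Mul(2, Pow(r, 2)), r) = Add(r, Mul(2, Pow(r, 2))))
Function('A')(y) = Mul(Pow(y, 2), Add(1, Mul(2, y))) (Function('A')(y) = Mul(Mul(y, Add(1, Mul(2, y))), y) = Mul(Pow(y, 2), Add(1, Mul(2, y))))
Add(Mul(Function('A')(-13), Pow(-10294, -1)), Mul(39340, Pow(Function('g')(133), -1))) = Add(Mul(Mul(Pow(-13, 2), Add(1, Mul(2, -13))), Pow(-10294, -1)), Mul(39340, Pow(Mul(119, Pow(133, 2)), -1))) = Add(Mul(Mul(169, Add(1, -26)), Rational(-1, 10294)), Mul(39340, Pow(Mul(119, 17689), -1))) = Add(Mul(Mul(169, -25), Rational(-1, 10294)), Mul(39340, Pow(2104991, -1))) = Add(Mul(-4225, Rational(-1, 10294)), Mul(39340, Rational(1, 2104991))) = Add(Rational(4225, 10294), Rational(5620, 300713)) = Rational(1328364705, 3095539622)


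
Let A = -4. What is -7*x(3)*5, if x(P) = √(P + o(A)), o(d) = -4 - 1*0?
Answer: -35*I ≈ -35.0*I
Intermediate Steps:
o(d) = -4 (o(d) = -4 + 0 = -4)
x(P) = √(-4 + P) (x(P) = √(P - 4) = √(-4 + P))
-7*x(3)*5 = -7*√(-4 + 3)*5 = -7*I*5 = -35*I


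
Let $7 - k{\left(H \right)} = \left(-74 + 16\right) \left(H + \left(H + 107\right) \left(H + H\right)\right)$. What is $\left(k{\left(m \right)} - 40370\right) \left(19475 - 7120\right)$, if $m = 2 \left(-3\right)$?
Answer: $-1371491485$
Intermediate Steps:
$m = -6$
$k{\left(H \right)} = 7 + 58 H + 116 H \left(107 + H\right)$ ($k{\left(H \right)} = 7 - \left(-74 + 16\right) \left(H + \left(H + 107\right) \left(H + H\right)\right) = 7 - - 58 \left(H + \left(107 + H\right) 2 H\right) = 7 - - 58 \left(H + 2 H \left(107 + H\right)\right) = 7 - \left(- 58 H - 116 H \left(107 + H\right)\right) = 7 + \left(58 H + 116 H \left(107 + H\right)\right) = 7 + 58 H + 116 H \left(107 + H\right)$)
$\left(k{\left(m \right)} - 40370\right) \left(19475 - 7120\right) = \left(\left(7 + 116 \left(-6\right)^{2} + 12470 \left(-6\right)\right) - 40370\right) \left(19475 - 7120\right) = \left(\left(7 + 116 \cdot 36 - 74820\right) - 40370\right) 12355 = \left(\left(7 + 4176 - 74820\right) - 40370\right) 12355 = \left(-70637 - 40370\right) 12355 = \left(-111007\right) 12355 = -1371491485$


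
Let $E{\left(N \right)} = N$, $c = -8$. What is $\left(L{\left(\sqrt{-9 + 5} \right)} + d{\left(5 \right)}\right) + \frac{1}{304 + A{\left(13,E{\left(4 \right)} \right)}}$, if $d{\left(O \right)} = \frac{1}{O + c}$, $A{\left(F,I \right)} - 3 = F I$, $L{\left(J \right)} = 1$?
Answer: $\frac{721}{1077} \approx 0.66945$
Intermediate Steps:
$A{\left(F,I \right)} = 3 + F I$
$d{\left(O \right)} = \frac{1}{-8 + O}$ ($d{\left(O \right)} = \frac{1}{O - 8} = \frac{1}{-8 + O}$)
$\left(L{\left(\sqrt{-9 + 5} \right)} + d{\left(5 \right)}\right) + \frac{1}{304 + A{\left(13,E{\left(4 \right)} \right)}} = \left(1 + \frac{1}{-8 + 5}\right) + \frac{1}{304 + \left(3 + 13 \cdot 4\right)} = \left(1 + \frac{1}{-3}\right) + \frac{1}{304 + \left(3 + 52\right)} = \left(1 - \frac{1}{3}\right) + \frac{1}{304 + 55} = \frac{2}{3} + \frac{1}{359} = \frac{721}{1077}$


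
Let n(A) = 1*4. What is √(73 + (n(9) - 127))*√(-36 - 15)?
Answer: -5*√102 ≈ -50.497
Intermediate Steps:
n(A) = 4
√(73 + (n(9) - 127))*√(-36 - 15) = √(73 + (4 - 127))*√(-36 - 15) = √(73 - 123)*√(-51) = √(-50)*(I*√51) = (5*I*√2)*(I*√51) = -5*√102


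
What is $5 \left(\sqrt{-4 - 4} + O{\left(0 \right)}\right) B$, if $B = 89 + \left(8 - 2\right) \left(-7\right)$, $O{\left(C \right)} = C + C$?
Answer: $470 i \sqrt{2} \approx 664.68 i$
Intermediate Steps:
$O{\left(C \right)} = 2 C$
$B = 47$ ($B = 89 + \left(8 - 2\right) \left(-7\right) = 89 + 6 \left(-7\right) = 89 - 42 = 47$)
$5 \left(\sqrt{-4 - 4} + O{\left(0 \right)}\right) B = 5 \left(\sqrt{-4 - 4} + 2 \cdot 0\right) 47 = 5 \left(\sqrt{-8} + 0\right) 47 = 5 \left(2 i \sqrt{2} + 0\right) 47 = 5 \cdot 2 i \sqrt{2} \cdot 47 = 10 i \sqrt{2} \cdot 47 = 470 i \sqrt{2}$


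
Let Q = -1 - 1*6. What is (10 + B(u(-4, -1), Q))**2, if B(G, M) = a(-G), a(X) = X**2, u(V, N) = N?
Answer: 121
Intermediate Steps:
Q = -7 (Q = -1 - 6 = -7)
B(G, M) = G**2 (B(G, M) = (-G)**2 = G**2)
(10 + B(u(-4, -1), Q))**2 = (10 + (-1)**2)**2 = (10 + 1)**2 = 11**2 = 121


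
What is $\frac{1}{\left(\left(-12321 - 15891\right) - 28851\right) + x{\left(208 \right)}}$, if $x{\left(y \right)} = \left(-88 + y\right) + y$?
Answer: $- \frac{1}{56735} \approx -1.7626 \cdot 10^{-5}$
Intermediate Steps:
$x{\left(y \right)} = -88 + 2 y$
$\frac{1}{\left(\left(-12321 - 15891\right) - 28851\right) + x{\left(208 \right)}} = \frac{1}{\left(\left(-12321 - 15891\right) - 28851\right) + \left(-88 + 2 \cdot 208\right)} = \frac{1}{\left(-28212 - 28851\right) + \left(-88 + 416\right)} = \frac{1}{-57063 + 328} = \frac{1}{-56735} = - \frac{1}{56735}$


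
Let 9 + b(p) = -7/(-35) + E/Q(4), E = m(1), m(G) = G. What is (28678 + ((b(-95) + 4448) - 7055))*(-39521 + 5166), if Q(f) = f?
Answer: -3581501879/4 ≈ -8.9538e+8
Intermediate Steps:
E = 1
b(p) = -171/20 (b(p) = -9 + (-7/(-35) + 1/4) = -9 + (-7*(-1/35) + 1*(1/4)) = -9 + (1/5 + 1/4) = -9 + 9/20 = -171/20)
(28678 + ((b(-95) + 4448) - 7055))*(-39521 + 5166) = (28678 + ((-171/20 + 4448) - 7055))*(-39521 + 5166) = (28678 + (88789/20 - 7055))*(-34355) = (28678 - 52311/20)*(-34355) = (521249/20)*(-34355) = -3581501879/4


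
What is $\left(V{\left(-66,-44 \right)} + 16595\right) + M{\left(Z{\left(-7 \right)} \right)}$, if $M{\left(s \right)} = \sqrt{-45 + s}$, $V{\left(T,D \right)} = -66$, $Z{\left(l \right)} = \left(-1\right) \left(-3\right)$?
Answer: $16529 + i \sqrt{42} \approx 16529.0 + 6.4807 i$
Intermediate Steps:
$Z{\left(l \right)} = 3$
$\left(V{\left(-66,-44 \right)} + 16595\right) + M{\left(Z{\left(-7 \right)} \right)} = \left(-66 + 16595\right) + \sqrt{-45 + 3} = 16529 + \sqrt{-42} = 16529 + i \sqrt{42}$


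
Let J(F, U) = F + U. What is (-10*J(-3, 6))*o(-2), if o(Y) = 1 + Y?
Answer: 30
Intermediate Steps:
(-10*J(-3, 6))*o(-2) = (-10*(-3 + 6))*(1 - 2) = -10*3*(-1) = -30*(-1) = 30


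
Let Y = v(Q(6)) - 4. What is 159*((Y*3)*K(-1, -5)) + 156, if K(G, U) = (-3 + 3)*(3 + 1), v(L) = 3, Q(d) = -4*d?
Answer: 156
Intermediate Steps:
K(G, U) = 0 (K(G, U) = 0*4 = 0)
Y = -1 (Y = 3 - 4 = -1)
159*((Y*3)*K(-1, -5)) + 156 = 159*(-1*3*0) + 156 = 159*(-3*0) + 156 = 159*0 + 156 = 0 + 156 = 156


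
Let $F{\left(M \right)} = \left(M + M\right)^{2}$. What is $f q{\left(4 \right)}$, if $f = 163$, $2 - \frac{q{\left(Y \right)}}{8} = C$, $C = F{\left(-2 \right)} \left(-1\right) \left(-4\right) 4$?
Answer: $-331216$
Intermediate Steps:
$F{\left(M \right)} = 4 M^{2}$ ($F{\left(M \right)} = \left(2 M\right)^{2} = 4 M^{2}$)
$C = 256$ ($C = 4 \left(-2\right)^{2} \left(-1\right) \left(-4\right) 4 = 4 \cdot 4 \cdot 4 \cdot 4 = 16 \cdot 16 = 256$)
$q{\left(Y \right)} = -2032$ ($q{\left(Y \right)} = 16 - 2048 = -2032$)
$f q{\left(4 \right)} = 163 \left(-2032\right) = -331216$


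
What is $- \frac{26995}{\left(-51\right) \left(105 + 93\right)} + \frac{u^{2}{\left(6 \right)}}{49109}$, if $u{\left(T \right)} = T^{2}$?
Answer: $\frac{1338784463}{495902682} \approx 2.6997$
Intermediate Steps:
$- \frac{26995}{\left(-51\right) \left(105 + 93\right)} + \frac{u^{2}{\left(6 \right)}}{49109} = - \frac{26995}{\left(-51\right) \left(105 + 93\right)} + \frac{\left(6^{2}\right)^{2}}{49109} = - \frac{26995}{\left(-51\right) 198} + 36^{2} \cdot \frac{1}{49109} = - \frac{26995}{-10098} + 1296 \cdot \frac{1}{49109} = \left(-26995\right) \left(- \frac{1}{10098}\right) + \frac{1296}{49109} = \frac{26995}{10098} + \frac{1296}{49109} = \frac{1338784463}{495902682}$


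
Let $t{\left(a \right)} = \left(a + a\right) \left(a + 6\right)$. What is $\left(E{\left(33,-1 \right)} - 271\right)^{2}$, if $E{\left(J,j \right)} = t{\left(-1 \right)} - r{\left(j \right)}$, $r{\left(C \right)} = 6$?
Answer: $82369$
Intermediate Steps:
$t{\left(a \right)} = 2 a \left(6 + a\right)$
$E{\left(J,j \right)} = -16$ ($E{\left(J,j \right)} = 2 \left(-1\right) \left(6 - 1\right) - 6 = 2 \left(-1\right) 5 - 6 = -10 - 6 = -16$)
$\left(E{\left(33,-1 \right)} - 271\right)^{2} = \left(-16 - 271\right)^{2} = \left(-287\right)^{2} = 82369$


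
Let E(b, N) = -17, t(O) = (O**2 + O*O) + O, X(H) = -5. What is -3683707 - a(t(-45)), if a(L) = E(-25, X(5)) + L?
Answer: -3687695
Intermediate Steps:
t(O) = O + 2*O**2 (t(O) = (O**2 + O**2) + O = 2*O**2 + O = O + 2*O**2)
a(L) = -17 + L
-3683707 - a(t(-45)) = -3683707 - (-17 - 45*(1 + 2*(-45))) = -3683707 - (-17 - 45*(1 - 90)) = -3683707 - (-17 - 45*(-89)) = -3683707 - (-17 + 4005) = -3683707 - 1*3988 = -3683707 - 3988 = -3687695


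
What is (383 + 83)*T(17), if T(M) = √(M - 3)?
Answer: 466*√14 ≈ 1743.6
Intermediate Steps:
T(M) = √(-3 + M)
(383 + 83)*T(17) = (383 + 83)*√(-3 + 17) = 466*√14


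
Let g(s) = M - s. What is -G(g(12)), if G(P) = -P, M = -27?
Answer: -39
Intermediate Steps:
g(s) = -27 - s
-G(g(12)) = -(-1)*(-27 - 1*12) = -(-1)*(-27 - 12) = -(-1)*(-39) = -1*39 = -39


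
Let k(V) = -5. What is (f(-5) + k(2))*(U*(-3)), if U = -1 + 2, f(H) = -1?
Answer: 18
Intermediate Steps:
U = 1
(f(-5) + k(2))*(U*(-3)) = (-1 - 5)*(1*(-3)) = -6*(-3) = 18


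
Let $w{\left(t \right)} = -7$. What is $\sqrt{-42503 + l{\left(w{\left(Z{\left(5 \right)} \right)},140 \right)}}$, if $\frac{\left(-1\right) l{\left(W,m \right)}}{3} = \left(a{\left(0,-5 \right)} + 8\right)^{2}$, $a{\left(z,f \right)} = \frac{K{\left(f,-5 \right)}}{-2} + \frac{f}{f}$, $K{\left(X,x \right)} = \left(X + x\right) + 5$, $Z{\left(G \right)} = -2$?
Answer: $\frac{i \sqrt{171599}}{2} \approx 207.12 i$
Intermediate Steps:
$K{\left(X,x \right)} = 5 + X + x$
$a{\left(z,f \right)} = 1 - \frac{f}{2}$ ($a{\left(z,f \right)} = \frac{5 + f - 5}{-2} + \frac{f}{f} = f \left(- \frac{1}{2}\right) + 1 = - \frac{f}{2} + 1 = 1 - \frac{f}{2}$)
$l{\left(W,m \right)} = - \frac{1587}{4}$ ($l{\left(W,m \right)} = - 3 \left(\left(1 - - \frac{5}{2}\right) + 8\right)^{2} = - 3 \left(\left(1 + \frac{5}{2}\right) + 8\right)^{2} = - 3 \left(\frac{7}{2} + 8\right)^{2} = - 3 \left(\frac{23}{2}\right)^{2} = \left(-3\right) \frac{529}{4} = - \frac{1587}{4}$)
$\sqrt{-42503 + l{\left(w{\left(Z{\left(5 \right)} \right)},140 \right)}} = \sqrt{-42503 - \frac{1587}{4}} = \sqrt{- \frac{171599}{4}} = \frac{i \sqrt{171599}}{2}$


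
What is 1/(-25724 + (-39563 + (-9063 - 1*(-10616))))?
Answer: -1/63734 ≈ -1.5690e-5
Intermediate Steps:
1/(-25724 + (-39563 + (-9063 - 1*(-10616)))) = 1/(-25724 + (-39563 + (-9063 + 10616))) = 1/(-25724 + (-39563 + 1553)) = 1/(-25724 - 38010) = 1/(-63734) = -1/63734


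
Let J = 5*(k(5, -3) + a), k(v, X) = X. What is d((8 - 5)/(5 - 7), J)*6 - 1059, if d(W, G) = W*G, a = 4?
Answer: -1104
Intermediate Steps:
J = 5 (J = 5*(-3 + 4) = 5*1 = 5)
d(W, G) = G*W
d((8 - 5)/(5 - 7), J)*6 - 1059 = (5*((8 - 5)/(5 - 7)))*6 - 1059 = (5*(3/(-2)))*6 - 1059 = (5*(3*(-½)))*6 - 1059 = (5*(-3/2))*6 - 1059 = -15/2*6 - 1059 = -45 - 1059 = -1104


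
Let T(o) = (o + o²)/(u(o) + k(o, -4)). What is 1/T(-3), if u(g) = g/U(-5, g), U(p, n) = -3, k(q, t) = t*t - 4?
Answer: 13/6 ≈ 2.1667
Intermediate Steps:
k(q, t) = -4 + t² (k(q, t) = t² - 4 = -4 + t²)
u(g) = -g/3 (u(g) = g/(-3) = g*(-⅓) = -g/3)
T(o) = (o + o²)/(12 - o/3) (T(o) = (o + o²)/(-o/3 + (-4 + (-4)²)) = (o + o²)/(-o/3 + (-4 + 16)) = (o + o²)/(-o/3 + 12) = (o + o²)/(12 - o/3))
1/T(-3) = 1/(3*(-3)*(1 - 3)/(36 - 1*(-3))) = 1/(3*(-3)*(-2)/(36 + 3)) = 1/(3*(-3)*(-2)/39) = 1/(3*(-3)*(1/39)*(-2)) = 1/(6/13) = 13/6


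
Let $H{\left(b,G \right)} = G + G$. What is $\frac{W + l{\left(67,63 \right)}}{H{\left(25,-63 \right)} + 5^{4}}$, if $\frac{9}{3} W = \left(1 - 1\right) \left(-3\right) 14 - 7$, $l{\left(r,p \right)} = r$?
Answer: $\frac{194}{1497} \approx 0.12959$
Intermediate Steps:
$W = - \frac{7}{3}$ ($W = \frac{\left(1 - 1\right) \left(-3\right) 14 - 7}{3} = \frac{0 \left(-3\right) 14 - 7}{3} = \frac{0 \cdot 14 - 7}{3} = \frac{0 - 7}{3} = \frac{1}{3} \left(-7\right) = - \frac{7}{3} \approx -2.3333$)
$H{\left(b,G \right)} = 2 G$
$\frac{W + l{\left(67,63 \right)}}{H{\left(25,-63 \right)} + 5^{4}} = \frac{- \frac{7}{3} + 67}{2 \left(-63\right) + 5^{4}} = \frac{194}{3 \left(-126 + 625\right)} = \frac{194}{3 \cdot 499} = \frac{194}{3} \cdot \frac{1}{499} = \frac{194}{1497}$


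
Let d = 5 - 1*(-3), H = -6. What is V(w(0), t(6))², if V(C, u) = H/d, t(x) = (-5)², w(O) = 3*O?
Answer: 9/16 ≈ 0.56250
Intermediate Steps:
d = 8 (d = 5 + 3 = 8)
t(x) = 25
V(C, u) = -¾ (V(C, u) = -6/8 = -6*⅛ = -¾)
V(w(0), t(6))² = (-¾)² = 9/16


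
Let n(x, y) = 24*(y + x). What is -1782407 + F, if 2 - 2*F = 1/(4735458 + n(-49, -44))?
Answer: -16873060843513/9466452 ≈ -1.7824e+6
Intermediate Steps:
n(x, y) = 24*x + 24*y (n(x, y) = 24*(x + y) = 24*x + 24*y)
F = 9466451/9466452 (F = 1 - 1/(2*(4735458 + (24*(-49) + 24*(-44)))) = 1 - 1/(2*(4735458 + (-1176 - 1056))) = 1 - 1/(2*(4735458 - 2232)) = 1 - ½/4733226 = 1 - ½*1/4733226 = 1 - 1/9466452 = 9466451/9466452 ≈ 1.0000)
-1782407 + F = -1782407 + 9466451/9466452 = -16873060843513/9466452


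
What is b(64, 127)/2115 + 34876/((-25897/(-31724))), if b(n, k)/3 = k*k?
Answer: 16604980439/388455 ≈ 42746.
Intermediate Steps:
b(n, k) = 3*k² (b(n, k) = 3*(k*k) = 3*k²)
b(64, 127)/2115 + 34876/((-25897/(-31724))) = (3*127²)/2115 + 34876/((-25897/(-31724))) = (3*16129)*(1/2115) + 34876/((-25897*(-1/31724))) = 48387*(1/2115) + 34876/(25897/31724) = 16129/705 + 34876*(31724/25897) = 16129/705 + 1106406224/25897 = 16604980439/388455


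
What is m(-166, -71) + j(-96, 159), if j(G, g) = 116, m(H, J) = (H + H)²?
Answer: 110340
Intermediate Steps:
m(H, J) = 4*H² (m(H, J) = (2*H)² = 4*H²)
m(-166, -71) + j(-96, 159) = 4*(-166)² + 116 = 4*27556 + 116 = 110224 + 116 = 110340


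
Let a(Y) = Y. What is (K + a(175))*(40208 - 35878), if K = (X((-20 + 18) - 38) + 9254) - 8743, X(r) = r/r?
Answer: 2974710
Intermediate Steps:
X(r) = 1
K = 512 (K = (1 + 9254) - 8743 = 9255 - 8743 = 512)
(K + a(175))*(40208 - 35878) = (512 + 175)*(40208 - 35878) = 687*4330 = 2974710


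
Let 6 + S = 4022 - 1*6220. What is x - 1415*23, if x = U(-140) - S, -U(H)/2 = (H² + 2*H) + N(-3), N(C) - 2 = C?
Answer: -68979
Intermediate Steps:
S = -2204 (S = -6 + (4022 - 1*6220) = -6 + (4022 - 6220) = -6 - 2198 = -2204)
N(C) = 2 + C
U(H) = 2 - 4*H - 2*H² (U(H) = -2*((H² + 2*H) + (2 - 3)) = -2*((H² + 2*H) - 1) = -2*(-1 + H² + 2*H) = 2 - 4*H - 2*H²)
x = -36434 (x = (2 - 4*(-140) - 2*(-140)²) - 1*(-2204) = (2 + 560 - 2*19600) + 2204 = (2 + 560 - 39200) + 2204 = -38638 + 2204 = -36434)
x - 1415*23 = -36434 - 1415*23 = -36434 - 32545 = -68979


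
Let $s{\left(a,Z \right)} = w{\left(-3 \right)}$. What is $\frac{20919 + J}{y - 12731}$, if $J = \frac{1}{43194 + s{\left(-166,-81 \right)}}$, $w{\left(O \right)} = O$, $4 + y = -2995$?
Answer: $- \frac{90351253}{67939443} \approx -1.3299$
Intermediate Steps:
$y = -2999$ ($y = -4 - 2995 = -2999$)
$s{\left(a,Z \right)} = -3$
$J = \frac{1}{43191}$ ($J = \frac{1}{43194 - 3} = \frac{1}{43191} \approx 2.3153 \cdot 10^{-5}$)
$\frac{20919 + J}{y - 12731} = \frac{20919 + \frac{1}{43191}}{-2999 - 12731} = \frac{903512530}{43191 \left(-15730\right)} = \frac{903512530}{43191} \left(- \frac{1}{15730}\right) = - \frac{90351253}{67939443}$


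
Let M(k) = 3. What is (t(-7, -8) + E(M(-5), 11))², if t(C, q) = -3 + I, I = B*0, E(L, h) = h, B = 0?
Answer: 64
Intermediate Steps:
I = 0 (I = 0*0 = 0)
t(C, q) = -3 (t(C, q) = -3 + 0 = -3)
(t(-7, -8) + E(M(-5), 11))² = (-3 + 11)² = 8² = 64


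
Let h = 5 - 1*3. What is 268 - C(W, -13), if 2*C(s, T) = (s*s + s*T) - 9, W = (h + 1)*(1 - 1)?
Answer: 545/2 ≈ 272.50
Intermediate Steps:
h = 2 (h = 5 - 3 = 2)
W = 0 (W = (2 + 1)*(1 - 1) = 3*0 = 0)
C(s, T) = -9/2 + s²/2 + T*s/2 (C(s, T) = ((s*s + s*T) - 9)/2 = ((s² + T*s) - 9)/2 = (-9 + s² + T*s)/2 = -9/2 + s²/2 + T*s/2)
268 - C(W, -13) = 268 - (-9/2 + (½)*0² + (½)*(-13)*0) = 268 - (-9/2 + (½)*0 + 0) = 268 - (-9/2 + 0 + 0) = 268 - 1*(-9/2) = 268 + 9/2 = 545/2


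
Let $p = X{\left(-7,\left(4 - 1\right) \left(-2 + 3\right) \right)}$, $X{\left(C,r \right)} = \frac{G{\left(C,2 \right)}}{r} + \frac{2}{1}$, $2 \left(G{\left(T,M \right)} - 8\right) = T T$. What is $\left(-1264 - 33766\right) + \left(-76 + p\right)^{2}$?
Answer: $- \frac{1117439}{36} \approx -31040.0$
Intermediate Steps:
$G{\left(T,M \right)} = 8 + \frac{T^{2}}{2}$ ($G{\left(T,M \right)} = 8 + \frac{T T}{2} = 8 + \frac{T^{2}}{2}$)
$X{\left(C,r \right)} = 2 + \frac{8 + \frac{C^{2}}{2}}{r}$ ($X{\left(C,r \right)} = \frac{8 + \frac{C^{2}}{2}}{r} + \frac{2}{1} = \frac{8 + \frac{C^{2}}{2}}{r} + 2 \cdot 1 = \frac{8 + \frac{C^{2}}{2}}{r} + 2 = 2 + \frac{8 + \frac{C^{2}}{2}}{r}$)
$p = \frac{77}{6}$ ($p = \frac{16 + \left(-7\right)^{2} + 4 \left(4 - 1\right) \left(-2 + 3\right)}{2 \left(4 - 1\right) \left(-2 + 3\right)} = \frac{16 + 49 + 4 \cdot 3 \cdot 1}{2 \cdot 3 \cdot 1} = \frac{16 + 49 + 4 \cdot 3}{2 \cdot 3} = \frac{1}{2} \cdot \frac{1}{3} \left(16 + 49 + 12\right) = \frac{1}{2} \cdot \frac{1}{3} \cdot 77 = \frac{77}{6} \approx 12.833$)
$\left(-1264 - 33766\right) + \left(-76 + p\right)^{2} = \left(-1264 - 33766\right) + \left(-76 + \frac{77}{6}\right)^{2} = -35030 + \left(- \frac{379}{6}\right)^{2} = -35030 + \frac{143641}{36} = - \frac{1117439}{36}$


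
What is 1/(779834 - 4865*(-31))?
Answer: 1/930649 ≈ 1.0745e-6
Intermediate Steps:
1/(779834 - 4865*(-31)) = 1/(779834 + 150815) = 1/930649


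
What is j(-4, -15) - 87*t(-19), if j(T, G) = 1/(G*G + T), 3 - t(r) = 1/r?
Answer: -1115147/4199 ≈ -265.57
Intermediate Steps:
t(r) = 3 - 1/r
j(T, G) = 1/(T + G²) (j(T, G) = 1/(G² + T) = 1/(T + G²))
j(-4, -15) - 87*t(-19) = 1/(-4 + (-15)²) - 87*(3 - 1/(-19)) = 1/(-4 + 225) - 87*(3 - 1*(-1/19)) = 1/221 - 87*(3 + 1/19) = 1/221 - 87*58/19 = 1/221 - 5046/19 = -1115147/4199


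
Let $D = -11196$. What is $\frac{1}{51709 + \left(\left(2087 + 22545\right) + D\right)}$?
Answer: $\frac{1}{65145} \approx 1.535 \cdot 10^{-5}$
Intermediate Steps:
$\frac{1}{51709 + \left(\left(2087 + 22545\right) + D\right)} = \frac{1}{51709 + \left(\left(2087 + 22545\right) - 11196\right)} = \frac{1}{51709 + \left(24632 - 11196\right)} = \frac{1}{51709 + 13436} = \frac{1}{65145}$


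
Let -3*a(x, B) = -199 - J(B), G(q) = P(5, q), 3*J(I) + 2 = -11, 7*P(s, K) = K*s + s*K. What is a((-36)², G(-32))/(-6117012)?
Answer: -146/13763277 ≈ -1.0608e-5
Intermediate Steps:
P(s, K) = 2*K*s/7 (P(s, K) = (K*s + s*K)/7 = (K*s + K*s)/7 = (2*K*s)/7 = 2*K*s/7)
J(I) = -13/3 (J(I) = -⅔ + (⅓)*(-11) = -⅔ - 11/3 = -13/3)
G(q) = 10*q/7 (G(q) = (2/7)*q*5 = 10*q/7)
a(x, B) = 584/9 (a(x, B) = -(-199 - 1*(-13/3))/3 = -(-199 + 13/3)/3 = -⅓*(-584/3) = 584/9)
a((-36)², G(-32))/(-6117012) = (584/9)/(-6117012) = (584/9)*(-1/6117012) = -146/13763277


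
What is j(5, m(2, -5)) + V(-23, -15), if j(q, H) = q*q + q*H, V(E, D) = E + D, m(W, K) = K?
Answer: -38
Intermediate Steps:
V(E, D) = D + E
j(q, H) = q² + H*q
j(5, m(2, -5)) + V(-23, -15) = 5*(-5 + 5) + (-15 - 23) = 5*0 - 38 = 0 - 38 = -38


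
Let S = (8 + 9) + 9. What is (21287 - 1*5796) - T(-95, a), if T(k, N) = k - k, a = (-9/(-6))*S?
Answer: 15491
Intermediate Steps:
S = 26 (S = 17 + 9 = 26)
a = 39 (a = -9/(-6)*26 = -9*(-⅙)*26 = (3/2)*26 = 39)
T(k, N) = 0
(21287 - 1*5796) - T(-95, a) = (21287 - 1*5796) - 1*0 = (21287 - 5796) + 0 = 15491 + 0 = 15491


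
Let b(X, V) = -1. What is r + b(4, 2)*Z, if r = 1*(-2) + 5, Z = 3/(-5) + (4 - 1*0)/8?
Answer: 31/10 ≈ 3.1000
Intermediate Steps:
Z = -1/10 (Z = 3*(-1/5) + (4 + 0)*(1/8) = -3/5 + 4*(1/8) = -3/5 + 1/2 = -1/10 ≈ -0.10000)
r = 3 (r = -2 + 5 = 3)
r + b(4, 2)*Z = 3 - 1*(-1/10) = 3 + 1/10 = 31/10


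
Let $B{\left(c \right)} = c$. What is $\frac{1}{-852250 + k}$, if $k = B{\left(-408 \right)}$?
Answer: $- \frac{1}{852658} \approx -1.1728 \cdot 10^{-6}$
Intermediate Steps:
$k = -408$
$\frac{1}{-852250 + k} = \frac{1}{-852250 - 408} = \frac{1}{-852658} = - \frac{1}{852658}$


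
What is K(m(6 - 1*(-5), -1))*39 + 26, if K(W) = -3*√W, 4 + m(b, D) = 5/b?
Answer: 26 - 117*I*√429/11 ≈ 26.0 - 220.3*I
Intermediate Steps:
m(b, D) = -4 + 5/b
K(m(6 - 1*(-5), -1))*39 + 26 = -3*√(-4 + 5/(6 - 1*(-5)))*39 + 26 = -3*√(-4 + 5/(6 + 5))*39 + 26 = -3*√(-4 + 5/11)*39 + 26 = -3*I*√429/11*39 + 26 = -117*I*√429/11 + 26 = 26 - 117*I*√429/11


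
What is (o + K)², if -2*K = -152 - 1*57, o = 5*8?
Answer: 83521/4 ≈ 20880.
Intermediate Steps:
o = 40
K = 209/2 (K = -(-152 - 1*57)/2 = -(-152 - 57)/2 = -½*(-209) = 209/2 ≈ 104.50)
(o + K)² = (40 + 209/2)² = (289/2)² = 83521/4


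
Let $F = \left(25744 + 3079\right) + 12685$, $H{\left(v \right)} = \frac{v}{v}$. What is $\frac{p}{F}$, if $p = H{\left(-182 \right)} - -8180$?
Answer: $\frac{909}{4612} \approx 0.19709$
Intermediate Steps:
$H{\left(v \right)} = 1$
$F = 41508$ ($F = 28823 + 12685 = 41508$)
$p = 8181$ ($p = 1 - -8180 = 1 + 8180 = 8181$)
$\frac{p}{F} = \frac{8181}{41508} = 8181 \cdot \frac{1}{41508} = \frac{909}{4612}$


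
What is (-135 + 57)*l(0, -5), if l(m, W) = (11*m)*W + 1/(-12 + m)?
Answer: 13/2 ≈ 6.5000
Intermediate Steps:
l(m, W) = 1/(-12 + m) + 11*W*m (l(m, W) = 11*W*m + 1/(-12 + m) = 1/(-12 + m) + 11*W*m)
(-135 + 57)*l(0, -5) = (-135 + 57)*((1 - 132*(-5)*0 + 11*(-5)*0²)/(-12 + 0)) = -78*(1 + 0 + 11*(-5)*0)/(-12) = -(-13)*(1 + 0 + 0)/2 = -(-13)/2 = -78*(-1/12) = 13/2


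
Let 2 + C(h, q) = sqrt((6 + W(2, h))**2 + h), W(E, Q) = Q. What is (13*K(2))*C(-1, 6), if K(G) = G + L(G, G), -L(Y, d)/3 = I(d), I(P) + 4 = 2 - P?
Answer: -364 + 364*sqrt(6) ≈ 527.61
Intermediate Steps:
I(P) = -2 - P (I(P) = -4 + (2 - P) = -2 - P)
C(h, q) = -2 + sqrt(h + (6 + h)**2) (C(h, q) = -2 + sqrt((6 + h)**2 + h) = -2 + sqrt(h + (6 + h)**2))
L(Y, d) = 6 + 3*d (L(Y, d) = -3*(-2 - d) = 6 + 3*d)
K(G) = 6 + 4*G (K(G) = G + (6 + 3*G) = 6 + 4*G)
(13*K(2))*C(-1, 6) = (13*(6 + 4*2))*(-2 + sqrt(-1 + (6 - 1)**2)) = (13*(6 + 8))*(-2 + sqrt(-1 + 5**2)) = (13*14)*(-2 + sqrt(-1 + 25)) = 182*(-2 + sqrt(24)) = 182*(-2 + 2*sqrt(6)) = -364 + 364*sqrt(6)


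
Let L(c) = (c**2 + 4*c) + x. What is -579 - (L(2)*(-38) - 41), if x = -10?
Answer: -462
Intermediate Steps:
L(c) = -10 + c**2 + 4*c (L(c) = (c**2 + 4*c) - 10 = -10 + c**2 + 4*c)
-579 - (L(2)*(-38) - 41) = -579 - ((-10 + 2**2 + 4*2)*(-38) - 41) = -579 - ((-10 + 4 + 8)*(-38) - 41) = -579 - (2*(-38) - 41) = -579 - (-76 - 41) = -579 - 1*(-117) = -579 + 117 = -462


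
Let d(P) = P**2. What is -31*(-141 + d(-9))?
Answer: 1860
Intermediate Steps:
-31*(-141 + d(-9)) = -31*(-141 + (-9)**2) = -31*(-141 + 81) = -31*(-60) = 1860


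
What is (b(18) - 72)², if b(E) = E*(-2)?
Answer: 11664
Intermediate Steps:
b(E) = -2*E
(b(18) - 72)² = (-2*18 - 72)² = (-36 - 72)² = (-108)² = 11664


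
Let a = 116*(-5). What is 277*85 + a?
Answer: 22965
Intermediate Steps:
a = -580
277*85 + a = 277*85 - 580 = 23545 - 580 = 22965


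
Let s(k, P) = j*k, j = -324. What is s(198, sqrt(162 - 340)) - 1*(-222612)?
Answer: 158460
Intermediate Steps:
s(k, P) = -324*k
s(198, sqrt(162 - 340)) - 1*(-222612) = -324*198 - 1*(-222612) = -64152 + 222612 = 158460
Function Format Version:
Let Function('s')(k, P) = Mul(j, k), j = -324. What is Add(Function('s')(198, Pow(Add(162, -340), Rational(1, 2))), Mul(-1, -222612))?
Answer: 158460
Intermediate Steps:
Function('s')(k, P) = Mul(-324, k)
Add(Function('s')(198, Pow(Add(162, -340), Rational(1, 2))), Mul(-1, -222612)) = Add(Mul(-324, 198), Mul(-1, -222612)) = Add(-64152, 222612) = 158460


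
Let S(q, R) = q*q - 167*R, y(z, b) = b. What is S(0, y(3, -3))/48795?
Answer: 167/16265 ≈ 0.010267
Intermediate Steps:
S(q, R) = q**2 - 167*R
S(0, y(3, -3))/48795 = (0**2 - 167*(-3))/48795 = (0 + 501)*(1/48795) = 501*(1/48795) = 167/16265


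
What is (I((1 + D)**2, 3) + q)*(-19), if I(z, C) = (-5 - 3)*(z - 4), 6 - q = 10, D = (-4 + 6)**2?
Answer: 3268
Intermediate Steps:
D = 4 (D = 2**2 = 4)
q = -4 (q = 6 - 1*10 = 6 - 10 = -4)
I(z, C) = 32 - 8*z (I(z, C) = -8*(-4 + z) = 32 - 8*z)
(I((1 + D)**2, 3) + q)*(-19) = ((32 - 8*(1 + 4)**2) - 4)*(-19) = ((32 - 8*5**2) - 4)*(-19) = ((32 - 8*25) - 4)*(-19) = ((32 - 200) - 4)*(-19) = (-168 - 4)*(-19) = -172*(-19) = 3268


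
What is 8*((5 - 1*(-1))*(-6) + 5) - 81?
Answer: -329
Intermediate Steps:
8*((5 - 1*(-1))*(-6) + 5) - 81 = 8*((5 + 1)*(-6) + 5) - 81 = 8*(6*(-6) + 5) - 81 = 8*(-36 + 5) - 81 = 8*(-31) - 81 = -248 - 81 = -329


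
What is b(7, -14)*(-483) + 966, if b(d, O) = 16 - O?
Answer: -13524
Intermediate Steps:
b(7, -14)*(-483) + 966 = (16 - 1*(-14))*(-483) + 966 = (16 + 14)*(-483) + 966 = 30*(-483) + 966 = -14490 + 966 = -13524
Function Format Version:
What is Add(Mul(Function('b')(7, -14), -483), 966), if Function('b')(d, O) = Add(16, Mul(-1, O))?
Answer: -13524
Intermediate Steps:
Add(Mul(Function('b')(7, -14), -483), 966) = Add(Mul(Add(16, Mul(-1, -14)), -483), 966) = Add(Mul(Add(16, 14), -483), 966) = Add(Mul(30, -483), 966) = Add(-14490, 966) = -13524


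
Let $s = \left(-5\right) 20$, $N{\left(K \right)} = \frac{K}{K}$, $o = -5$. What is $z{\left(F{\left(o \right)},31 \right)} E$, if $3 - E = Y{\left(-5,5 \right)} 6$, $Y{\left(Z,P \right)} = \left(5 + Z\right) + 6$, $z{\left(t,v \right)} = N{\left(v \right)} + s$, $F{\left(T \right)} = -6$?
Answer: $3267$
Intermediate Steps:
$N{\left(K \right)} = 1$
$s = -100$
$z{\left(t,v \right)} = -99$ ($z{\left(t,v \right)} = 1 - 100 = -99$)
$Y{\left(Z,P \right)} = 11 + Z$
$E = -33$ ($E = 3 - \left(11 - 5\right) 6 = 3 - 6 \cdot 6 = 3 - 36 = -33$)
$z{\left(F{\left(o \right)},31 \right)} E = \left(-99\right) \left(-33\right) = 3267$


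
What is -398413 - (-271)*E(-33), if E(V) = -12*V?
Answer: -291097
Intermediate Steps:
-398413 - (-271)*E(-33) = -398413 - (-271)*(-12*(-33)) = -398413 - (-271)*396 = -398413 - 1*(-107316) = -398413 + 107316 = -291097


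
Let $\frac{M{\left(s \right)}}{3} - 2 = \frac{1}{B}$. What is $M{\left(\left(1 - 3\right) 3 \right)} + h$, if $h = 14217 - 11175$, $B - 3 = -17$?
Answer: $\frac{42669}{14} \approx 3047.8$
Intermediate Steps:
$B = -14$ ($B = 3 - 17 = -14$)
$M{\left(s \right)} = \frac{81}{14}$ ($M{\left(s \right)} = 6 + \frac{3}{-14} = 6 + 3 \left(- \frac{1}{14}\right) = 6 - \frac{3}{14} = \frac{81}{14}$)
$h = 3042$ ($h = 14217 - 11175 = 3042$)
$M{\left(\left(1 - 3\right) 3 \right)} + h = \frac{81}{14} + 3042 = \frac{42669}{14}$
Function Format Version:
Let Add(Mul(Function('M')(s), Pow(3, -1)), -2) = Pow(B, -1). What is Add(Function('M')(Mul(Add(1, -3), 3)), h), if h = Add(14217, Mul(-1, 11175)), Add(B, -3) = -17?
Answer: Rational(42669, 14) ≈ 3047.8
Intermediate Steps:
B = -14 (B = Add(3, -17) = -14)
Function('M')(s) = Rational(81, 14) (Function('M')(s) = Add(6, Mul(3, Pow(-14, -1))) = Add(6, Mul(3, Rational(-1, 14))) = Add(6, Rational(-3, 14)) = Rational(81, 14))
h = 3042 (h = Add(14217, -11175) = 3042)
Add(Function('M')(Mul(Add(1, -3), 3)), h) = Add(Rational(81, 14), 3042) = Rational(42669, 14)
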